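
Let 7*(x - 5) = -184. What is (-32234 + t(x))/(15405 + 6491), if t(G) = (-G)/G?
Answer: -4605/3128 ≈ -1.4722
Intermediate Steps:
x = -149/7 (x = 5 + (⅐)*(-184) = 5 - 184/7 = -149/7 ≈ -21.286)
t(G) = -1
(-32234 + t(x))/(15405 + 6491) = (-32234 - 1)/(15405 + 6491) = -32235/21896 = -32235*1/21896 = -4605/3128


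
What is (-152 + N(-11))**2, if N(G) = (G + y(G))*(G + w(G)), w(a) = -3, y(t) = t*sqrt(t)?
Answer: -260872 + 616*I*sqrt(11) ≈ -2.6087e+5 + 2043.0*I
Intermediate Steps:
y(t) = t**(3/2)
N(G) = (-3 + G)*(G + G**(3/2)) (N(G) = (G + G**(3/2))*(G - 3) = (G + G**(3/2))*(-3 + G) = (-3 + G)*(G + G**(3/2)))
(-152 + N(-11))**2 = (-152 + ((-11)**2 + (-11)**(5/2) - 3*(-11) - (-33)*I*sqrt(11)))**2 = (-152 + (121 + 121*I*sqrt(11) + 33 - (-33)*I*sqrt(11)))**2 = (-152 + (121 + 121*I*sqrt(11) + 33 + 33*I*sqrt(11)))**2 = (-152 + (154 + 154*I*sqrt(11)))**2 = (2 + 154*I*sqrt(11))**2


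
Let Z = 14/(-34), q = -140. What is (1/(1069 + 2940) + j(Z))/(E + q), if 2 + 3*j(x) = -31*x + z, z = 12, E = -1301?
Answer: -517178/98208473 ≈ -0.0052661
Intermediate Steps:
Z = -7/17 (Z = 14*(-1/34) = -7/17 ≈ -0.41176)
j(x) = 10/3 - 31*x/3 (j(x) = -2/3 + (-31*x + 12)/3 = -2/3 + (12 - 31*x)/3 = -2/3 + (4 - 31*x/3) = 10/3 - 31*x/3)
(1/(1069 + 2940) + j(Z))/(E + q) = (1/(1069 + 2940) + (10/3 - 31/3*(-7/17)))/(-1301 - 140) = (1/4009 + (10/3 + 217/51))/(-1441) = (1/4009 + 129/17)*(-1/1441) = (517178/68153)*(-1/1441) = -517178/98208473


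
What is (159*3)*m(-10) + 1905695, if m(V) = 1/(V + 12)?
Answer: 3811867/2 ≈ 1.9059e+6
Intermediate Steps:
m(V) = 1/(12 + V)
(159*3)*m(-10) + 1905695 = (159*3)/(12 - 10) + 1905695 = 477/2 + 1905695 = 3811867/2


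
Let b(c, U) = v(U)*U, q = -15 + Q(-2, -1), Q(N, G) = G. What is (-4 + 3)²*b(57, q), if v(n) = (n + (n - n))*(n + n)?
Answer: -8192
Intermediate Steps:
v(n) = 2*n² (v(n) = (n + 0)*(2*n) = n*(2*n) = 2*n²)
q = -16 (q = -15 - 1 = -16)
b(c, U) = 2*U³ (b(c, U) = (2*U²)*U = 2*U³)
(-4 + 3)²*b(57, q) = (-4 + 3)²*(2*(-16)³) = (-1)²*(2*(-4096)) = 1*(-8192) = -8192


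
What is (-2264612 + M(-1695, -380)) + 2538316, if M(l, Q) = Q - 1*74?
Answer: 273250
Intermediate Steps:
M(l, Q) = -74 + Q (M(l, Q) = Q - 74 = -74 + Q)
(-2264612 + M(-1695, -380)) + 2538316 = (-2264612 + (-74 - 380)) + 2538316 = (-2264612 - 454) + 2538316 = -2265066 + 2538316 = 273250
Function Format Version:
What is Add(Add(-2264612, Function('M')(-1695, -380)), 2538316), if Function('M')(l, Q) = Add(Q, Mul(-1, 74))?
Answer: 273250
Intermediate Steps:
Function('M')(l, Q) = Add(-74, Q) (Function('M')(l, Q) = Add(Q, -74) = Add(-74, Q))
Add(Add(-2264612, Function('M')(-1695, -380)), 2538316) = Add(Add(-2264612, Add(-74, -380)), 2538316) = Add(Add(-2264612, -454), 2538316) = Add(-2265066, 2538316) = 273250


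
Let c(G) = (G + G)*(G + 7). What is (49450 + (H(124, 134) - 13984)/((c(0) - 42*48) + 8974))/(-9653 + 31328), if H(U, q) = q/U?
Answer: 21331665259/9350508300 ≈ 2.2813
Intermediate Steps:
c(G) = 2*G*(7 + G) (c(G) = (2*G)*(7 + G) = 2*G*(7 + G))
(49450 + (H(124, 134) - 13984)/((c(0) - 42*48) + 8974))/(-9653 + 31328) = (49450 + (134/124 - 13984)/((2*0*(7 + 0) - 42*48) + 8974))/(-9653 + 31328) = (49450 + (134*(1/124) - 13984)/((2*0*7 - 2016) + 8974))/21675 = (49450 + (67/62 - 13984)/((0 - 2016) + 8974))*(1/21675) = (49450 - 866941/(62*(-2016 + 8974)))*(1/21675) = (49450 - 866941/62/6958)*(1/21675) = (49450 - 866941/62*1/6958)*(1/21675) = (49450 - 866941/431396)*(1/21675) = (21331665259/431396)*(1/21675) = 21331665259/9350508300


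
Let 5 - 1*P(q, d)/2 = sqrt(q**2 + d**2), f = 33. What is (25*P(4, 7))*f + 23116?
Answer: 31366 - 1650*sqrt(65) ≈ 18063.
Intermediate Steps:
P(q, d) = 10 - 2*sqrt(d**2 + q**2) (P(q, d) = 10 - 2*sqrt(q**2 + d**2) = 10 - 2*sqrt(d**2 + q**2))
(25*P(4, 7))*f + 23116 = (25*(10 - 2*sqrt(7**2 + 4**2)))*33 + 23116 = (25*(10 - 2*sqrt(49 + 16)))*33 + 23116 = (25*(10 - 2*sqrt(65)))*33 + 23116 = (250 - 50*sqrt(65))*33 + 23116 = (8250 - 1650*sqrt(65)) + 23116 = 31366 - 1650*sqrt(65)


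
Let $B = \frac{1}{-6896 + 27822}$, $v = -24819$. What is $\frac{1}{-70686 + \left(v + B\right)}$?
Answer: $- \frac{20926}{1998537629} \approx -1.0471 \cdot 10^{-5}$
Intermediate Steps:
$B = \frac{1}{20926} \approx 4.7787 \cdot 10^{-5}$
$\frac{1}{-70686 + \left(v + B\right)} = \frac{1}{-70686 + \left(-24819 + \frac{1}{20926}\right)} = \frac{1}{-70686 - \frac{519362393}{20926}} = \frac{1}{- \frac{1998537629}{20926}} = - \frac{20926}{1998537629}$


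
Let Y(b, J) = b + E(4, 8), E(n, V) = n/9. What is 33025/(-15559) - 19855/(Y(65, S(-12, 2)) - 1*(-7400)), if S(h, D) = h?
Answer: -4999232230/1045393651 ≈ -4.7822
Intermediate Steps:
E(n, V) = n/9 (E(n, V) = n*(⅑) = n/9)
Y(b, J) = 4/9 + b (Y(b, J) = b + (⅑)*4 = b + 4/9 = 4/9 + b)
33025/(-15559) - 19855/(Y(65, S(-12, 2)) - 1*(-7400)) = 33025/(-15559) - 19855/((4/9 + 65) - 1*(-7400)) = 33025*(-1/15559) - 19855/(589/9 + 7400) = -33025/15559 - 19855/67189/9 = -33025/15559 - 19855*9/67189 = -33025/15559 - 178695/67189 = -4999232230/1045393651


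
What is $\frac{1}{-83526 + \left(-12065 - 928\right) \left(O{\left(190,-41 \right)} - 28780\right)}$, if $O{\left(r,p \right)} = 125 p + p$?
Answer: $\frac{1}{440976852} \approx 2.2677 \cdot 10^{-9}$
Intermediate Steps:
$O{\left(r,p \right)} = 126 p$
$\frac{1}{-83526 + \left(-12065 - 928\right) \left(O{\left(190,-41 \right)} - 28780\right)} = \frac{1}{-83526 + \left(-12065 - 928\right) \left(126 \left(-41\right) - 28780\right)} = \frac{1}{-83526 + \left(-12065 - 928\right) \left(-5166 - 28780\right)} = \frac{1}{-83526 - -441060378} = \frac{1}{-83526 + 441060378} = \frac{1}{440976852}$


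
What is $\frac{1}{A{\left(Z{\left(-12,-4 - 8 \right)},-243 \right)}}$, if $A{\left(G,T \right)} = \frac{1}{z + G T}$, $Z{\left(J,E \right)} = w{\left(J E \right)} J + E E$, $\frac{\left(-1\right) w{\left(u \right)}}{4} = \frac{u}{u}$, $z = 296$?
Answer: $-46360$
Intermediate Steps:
$w{\left(u \right)} = -4$ ($w{\left(u \right)} = - 4 \frac{u}{u} = \left(-4\right) 1 = -4$)
$Z{\left(J,E \right)} = E^{2} - 4 J$ ($Z{\left(J,E \right)} = - 4 J + E E = - 4 J + E^{2} = E^{2} - 4 J$)
$A{\left(G,T \right)} = \frac{1}{296 + G T}$
$\frac{1}{A{\left(Z{\left(-12,-4 - 8 \right)},-243 \right)}} = \frac{1}{\frac{1}{296 + \left(\left(-4 - 8\right)^{2} - -48\right) \left(-243\right)}} = \frac{1}{\frac{1}{296 + \left(\left(-4 - 8\right)^{2} + 48\right) \left(-243\right)}} = \frac{1}{\frac{1}{296 + \left(\left(-12\right)^{2} + 48\right) \left(-243\right)}} = \frac{1}{\frac{1}{296 + \left(144 + 48\right) \left(-243\right)}} = \frac{1}{\frac{1}{296 + 192 \left(-243\right)}} = \frac{1}{\frac{1}{296 - 46656}} = \frac{1}{\frac{1}{-46360}} = \frac{1}{- \frac{1}{46360}} = -46360$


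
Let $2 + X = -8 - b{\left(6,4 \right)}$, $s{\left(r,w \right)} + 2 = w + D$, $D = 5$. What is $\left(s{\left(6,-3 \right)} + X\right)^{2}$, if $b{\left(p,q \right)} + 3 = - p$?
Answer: $1$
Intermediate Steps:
$b{\left(p,q \right)} = -3 - p$
$s{\left(r,w \right)} = 3 + w$ ($s{\left(r,w \right)} = -2 + \left(w + 5\right) = -2 + \left(5 + w\right) = 3 + w$)
$X = -1$ ($X = -2 - \left(5 - 6\right) = -2 - -1 = -2 + \left(-8 + 9\right) = -2 + 1 = -1$)
$\left(s{\left(6,-3 \right)} + X\right)^{2} = \left(\left(3 - 3\right) - 1\right)^{2} = \left(0 - 1\right)^{2} = \left(-1\right)^{2} = 1$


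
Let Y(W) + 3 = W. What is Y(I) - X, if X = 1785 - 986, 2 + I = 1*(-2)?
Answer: -806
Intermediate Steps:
I = -4 (I = -2 + 1*(-2) = -2 - 2 = -4)
Y(W) = -3 + W
X = 799
Y(I) - X = (-3 - 4) - 1*799 = -7 - 799 = -806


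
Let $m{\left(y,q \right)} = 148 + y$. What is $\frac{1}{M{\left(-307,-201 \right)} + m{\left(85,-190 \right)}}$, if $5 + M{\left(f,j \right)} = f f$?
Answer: $\frac{1}{94477} \approx 1.0585 \cdot 10^{-5}$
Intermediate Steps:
$M{\left(f,j \right)} = -5 + f^{2}$ ($M{\left(f,j \right)} = -5 + f f = -5 + f^{2}$)
$\frac{1}{M{\left(-307,-201 \right)} + m{\left(85,-190 \right)}} = \frac{1}{\left(-5 + \left(-307\right)^{2}\right) + \left(148 + 85\right)} = \frac{1}{\left(-5 + 94249\right) + 233} = \frac{1}{94244 + 233} = \frac{1}{94477}$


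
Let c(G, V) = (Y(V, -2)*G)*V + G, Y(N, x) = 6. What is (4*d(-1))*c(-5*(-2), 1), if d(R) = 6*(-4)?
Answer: -6720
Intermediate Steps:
c(G, V) = G + 6*G*V (c(G, V) = (6*G)*V + G = 6*G*V + G = G + 6*G*V)
d(R) = -24
(4*d(-1))*c(-5*(-2), 1) = (4*(-24))*((-5*(-2))*(1 + 6*1)) = -960*(1 + 6) = -960*7 = -96*70 = -6720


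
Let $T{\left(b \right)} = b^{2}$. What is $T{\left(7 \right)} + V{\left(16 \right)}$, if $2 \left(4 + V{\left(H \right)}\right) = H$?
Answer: $53$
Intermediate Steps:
$V{\left(H \right)} = -4 + \frac{H}{2}$
$T{\left(7 \right)} + V{\left(16 \right)} = 7^{2} + \left(-4 + \frac{1}{2} \cdot 16\right) = 49 + \left(-4 + 8\right) = 49 + 4 = 53$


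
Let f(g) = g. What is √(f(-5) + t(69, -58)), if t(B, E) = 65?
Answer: 2*√15 ≈ 7.7460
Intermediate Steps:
√(f(-5) + t(69, -58)) = √(-5 + 65) = √60 = 2*√15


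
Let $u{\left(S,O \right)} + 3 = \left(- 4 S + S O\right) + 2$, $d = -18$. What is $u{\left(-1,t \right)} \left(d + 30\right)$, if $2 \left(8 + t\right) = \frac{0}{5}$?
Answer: $132$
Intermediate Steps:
$t = -8$ ($t = -8 + \frac{0 \cdot \frac{1}{5}}{2} = -8 + \frac{1}{2} \cdot 0 = -8 + 0 = -8$)
$u{\left(S,O \right)} = -1 - 4 S + O S$ ($u{\left(S,O \right)} = -3 + \left(\left(- 4 S + S O\right) + 2\right) = -3 + \left(\left(- 4 S + O S\right) + 2\right) = -3 + \left(2 - 4 S + O S\right) = -1 - 4 S + O S$)
$u{\left(-1,t \right)} \left(d + 30\right) = \left(-1 - -4 - -8\right) \left(-18 + 30\right) = \left(-1 + 4 + 8\right) 12 = 11 \cdot 12 = 132$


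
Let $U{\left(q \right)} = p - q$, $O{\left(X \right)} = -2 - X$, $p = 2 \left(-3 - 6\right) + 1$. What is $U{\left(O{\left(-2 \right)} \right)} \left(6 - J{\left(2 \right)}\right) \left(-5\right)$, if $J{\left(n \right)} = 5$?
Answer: $85$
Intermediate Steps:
$p = -17$ ($p = 2 \left(-3 - 6\right) + 1 = 2 \left(-9\right) + 1 = -18 + 1 = -17$)
$U{\left(q \right)} = -17 - q$
$U{\left(O{\left(-2 \right)} \right)} \left(6 - J{\left(2 \right)}\right) \left(-5\right) = \left(-17 - \left(-2 - -2\right)\right) \left(6 - 5\right) \left(-5\right) = \left(-17 - \left(-2 + 2\right)\right) \left(6 - 5\right) \left(-5\right) = \left(-17 - 0\right) 1 \left(-5\right) = \left(-17 + 0\right) 1 \left(-5\right) = \left(-17\right) 1 \left(-5\right) = \left(-17\right) \left(-5\right) = 85$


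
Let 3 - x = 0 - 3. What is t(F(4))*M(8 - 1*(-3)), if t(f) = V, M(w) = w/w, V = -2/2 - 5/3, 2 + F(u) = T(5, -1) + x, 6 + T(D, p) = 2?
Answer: -8/3 ≈ -2.6667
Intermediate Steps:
T(D, p) = -4 (T(D, p) = -6 + 2 = -4)
x = 6 (x = 3 - (0 - 3) = 3 - 1*(-3) = 3 + 3 = 6)
F(u) = 0 (F(u) = -2 + (-4 + 6) = -2 + 2 = 0)
V = -8/3 (V = -2*½ - 5*⅓ = -1 - 5/3 = -8/3 ≈ -2.6667)
M(w) = 1
t(f) = -8/3
t(F(4))*M(8 - 1*(-3)) = -8/3*1 = -8/3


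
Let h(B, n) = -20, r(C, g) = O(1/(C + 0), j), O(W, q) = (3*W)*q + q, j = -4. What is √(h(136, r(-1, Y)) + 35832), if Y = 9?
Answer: 2*√8953 ≈ 189.24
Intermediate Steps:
O(W, q) = q + 3*W*q (O(W, q) = 3*W*q + q = q + 3*W*q)
r(C, g) = -4 - 12/C (r(C, g) = -4*(1 + 3/(C + 0)) = -4*(1 + 3/C) = -4 - 12/C)
√(h(136, r(-1, Y)) + 35832) = √(-20 + 35832) = √35812 = 2*√8953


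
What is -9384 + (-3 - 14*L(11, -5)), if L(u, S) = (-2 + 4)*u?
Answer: -9695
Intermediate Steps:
L(u, S) = 2*u
-9384 + (-3 - 14*L(11, -5)) = -9384 + (-3 - 28*11) = -9384 + (-3 - 14*22) = -9384 + (-3 - 308) = -9384 - 311 = -9695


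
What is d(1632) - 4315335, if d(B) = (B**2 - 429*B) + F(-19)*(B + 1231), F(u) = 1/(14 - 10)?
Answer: -9405293/4 ≈ -2.3513e+6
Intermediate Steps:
F(u) = 1/4
d(B) = 1231/4 + B**2 - 1715*B/4 (d(B) = (B**2 - 429*B) + (B + 1231)/4 = (B**2 - 429*B) + (1231 + B)/4 = (B**2 - 429*B) + (1231/4 + B/4) = 1231/4 + B**2 - 1715*B/4)
d(1632) - 4315335 = (1231/4 + 1632**2 - 1715/4*1632) - 4315335 = (1231/4 + 2663424 - 699720) - 4315335 = 7856047/4 - 4315335 = -9405293/4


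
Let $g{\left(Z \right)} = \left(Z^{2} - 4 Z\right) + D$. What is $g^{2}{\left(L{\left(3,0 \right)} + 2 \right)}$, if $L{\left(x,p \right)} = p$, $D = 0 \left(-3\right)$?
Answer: $16$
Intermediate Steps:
$D = 0$
$g{\left(Z \right)} = Z^{2} - 4 Z$ ($g{\left(Z \right)} = \left(Z^{2} - 4 Z\right) + 0 = Z^{2} - 4 Z$)
$g^{2}{\left(L{\left(3,0 \right)} + 2 \right)} = \left(\left(0 + 2\right) \left(-4 + \left(0 + 2\right)\right)\right)^{2} = \left(2 \left(-4 + 2\right)\right)^{2} = \left(2 \left(-2\right)\right)^{2} = \left(-4\right)^{2} = 16$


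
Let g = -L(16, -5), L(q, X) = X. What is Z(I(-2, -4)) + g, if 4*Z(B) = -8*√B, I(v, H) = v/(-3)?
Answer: 5 - 2*√6/3 ≈ 3.3670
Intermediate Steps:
I(v, H) = -v/3 (I(v, H) = v*(-⅓) = -v/3)
Z(B) = -2*√B (Z(B) = (-8*√B)/4 = -2*√B)
g = 5 (g = -1*(-5) = 5)
Z(I(-2, -4)) + g = -2*√6/3 + 5 = 5 - 2*√6/3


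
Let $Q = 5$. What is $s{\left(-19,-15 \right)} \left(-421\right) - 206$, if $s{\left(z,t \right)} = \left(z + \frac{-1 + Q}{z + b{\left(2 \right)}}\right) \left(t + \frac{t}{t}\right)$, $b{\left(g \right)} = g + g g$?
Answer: $- \frac{1482072}{13} \approx -1.1401 \cdot 10^{5}$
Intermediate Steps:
$b{\left(g \right)} = g + g^{2}$
$s{\left(z,t \right)} = \left(1 + t\right) \left(z + \frac{4}{6 + z}\right)$ ($s{\left(z,t \right)} = \left(z + \frac{-1 + 5}{z + 2 \left(1 + 2\right)}\right) \left(t + \frac{t}{t}\right) = \left(z + \frac{4}{z + 2 \cdot 3}\right) \left(t + 1\right) = \left(z + \frac{4}{z + 6}\right) \left(1 + t\right) = \left(z + \frac{4}{6 + z}\right) \left(1 + t\right) = \left(1 + t\right) \left(z + \frac{4}{6 + z}\right)$)
$s{\left(-19,-15 \right)} \left(-421\right) - 206 = \frac{4 + \left(-19\right)^{2} + 4 \left(-15\right) + 6 \left(-19\right) - 15 \left(-19\right)^{2} + 6 \left(-15\right) \left(-19\right)}{6 - 19} \left(-421\right) - 206 = \frac{4 + 361 - 60 - 114 - 5415 + 1710}{-13} \left(-421\right) - 206 = - \frac{4 + 361 - 60 - 114 - 5415 + 1710}{13} \left(-421\right) - 206 = \left(- \frac{1}{13}\right) \left(-3514\right) \left(-421\right) - 206 = \frac{3514}{13} \left(-421\right) - 206 = - \frac{1479394}{13} - 206 = - \frac{1482072}{13}$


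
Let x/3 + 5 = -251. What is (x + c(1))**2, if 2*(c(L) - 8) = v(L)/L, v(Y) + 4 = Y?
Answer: 2319529/4 ≈ 5.7988e+5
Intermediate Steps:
x = -768 (x = -15 + 3*(-251) = -15 - 753 = -768)
v(Y) = -4 + Y
c(L) = 8 + (-4 + L)/(2*L) (c(L) = 8 + ((-4 + L)/L)/2 = 8 + (-4 + L)/(2*L))
(x + c(1))**2 = (-768 + (17/2 - 2/1))**2 = (-768 + (17/2 - 2*1))**2 = (-768 + (17/2 - 2))**2 = (-768 + 13/2)**2 = (-1523/2)**2 = 2319529/4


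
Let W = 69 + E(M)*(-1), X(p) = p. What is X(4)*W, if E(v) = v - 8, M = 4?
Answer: 292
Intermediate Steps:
E(v) = -8 + v
W = 73 (W = 69 + (-8 + 4)*(-1) = 69 - 4*(-1) = 69 + 4 = 73)
X(4)*W = 4*73 = 292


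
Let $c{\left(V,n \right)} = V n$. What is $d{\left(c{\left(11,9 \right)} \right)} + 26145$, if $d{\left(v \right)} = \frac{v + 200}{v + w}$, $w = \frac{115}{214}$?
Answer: $\frac{556978631}{21301} \approx 26148.0$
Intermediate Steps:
$w = \frac{115}{214}$ ($w = 115 \cdot \frac{1}{214} = \frac{115}{214} \approx 0.53738$)
$d{\left(v \right)} = \frac{200 + v}{\frac{115}{214} + v}$ ($d{\left(v \right)} = \frac{v + 200}{v + \frac{115}{214}} = \frac{200 + v}{\frac{115}{214} + v}$)
$d{\left(c{\left(11,9 \right)} \right)} + 26145 = \frac{214 \left(200 + 11 \cdot 9\right)}{115 + 214 \cdot 11 \cdot 9} + 26145 = \frac{214 \left(200 + 99\right)}{115 + 214 \cdot 99} + 26145 = 214 \frac{1}{115 + 21186} \cdot 299 + 26145 = 214 \cdot \frac{1}{21301} \cdot 299 + 26145 = \frac{63986}{21301} + 26145 = \frac{556978631}{21301}$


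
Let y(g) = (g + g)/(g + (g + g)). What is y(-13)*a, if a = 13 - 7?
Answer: 4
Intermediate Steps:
y(g) = ⅔ (y(g) = (2*g)/(g + 2*g) = (2*g)/((3*g)) = (2*g)*(1/(3*g)) = ⅔)
a = 6
y(-13)*a = (⅔)*6 = 4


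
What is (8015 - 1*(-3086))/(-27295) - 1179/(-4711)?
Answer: -20116006/128586745 ≈ -0.15644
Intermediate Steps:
(8015 - 1*(-3086))/(-27295) - 1179/(-4711) = (8015 + 3086)*(-1/27295) - 1179*(-1/4711) = 11101*(-1/27295) + 1179/4711 = -11101/27295 + 1179/4711 = -20116006/128586745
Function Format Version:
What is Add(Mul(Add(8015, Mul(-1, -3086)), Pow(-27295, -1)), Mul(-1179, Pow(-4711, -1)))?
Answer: Rational(-20116006, 128586745) ≈ -0.15644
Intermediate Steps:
Add(Mul(Add(8015, Mul(-1, -3086)), Pow(-27295, -1)), Mul(-1179, Pow(-4711, -1))) = Add(Mul(Add(8015, 3086), Rational(-1, 27295)), Mul(-1179, Rational(-1, 4711))) = Add(Mul(11101, Rational(-1, 27295)), Rational(1179, 4711)) = Add(Rational(-11101, 27295), Rational(1179, 4711)) = Rational(-20116006, 128586745)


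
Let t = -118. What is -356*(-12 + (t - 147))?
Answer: 98612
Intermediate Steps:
-356*(-12 + (t - 147)) = -356*(-12 + (-118 - 147)) = -356*(-12 - 265) = -356*(-277) = 98612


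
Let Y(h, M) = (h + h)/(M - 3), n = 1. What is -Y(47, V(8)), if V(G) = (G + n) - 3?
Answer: -94/3 ≈ -31.333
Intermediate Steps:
V(G) = -2 + G (V(G) = (G + 1) - 3 = (1 + G) - 3 = -2 + G)
Y(h, M) = 2*h/(-3 + M) (Y(h, M) = (2*h)/(-3 + M) = 2*h/(-3 + M))
-Y(47, V(8)) = -2*47/(-3 + (-2 + 8)) = -2*47/(-3 + 6) = -2*47/3 = -1*94/3 = -94/3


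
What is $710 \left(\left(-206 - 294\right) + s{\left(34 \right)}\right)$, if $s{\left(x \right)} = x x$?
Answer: $465760$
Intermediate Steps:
$s{\left(x \right)} = x^{2}$
$710 \left(\left(-206 - 294\right) + s{\left(34 \right)}\right) = 710 \left(\left(-206 - 294\right) + 34^{2}\right) = 710 \left(-500 + 1156\right) = 710 \cdot 656 = 465760$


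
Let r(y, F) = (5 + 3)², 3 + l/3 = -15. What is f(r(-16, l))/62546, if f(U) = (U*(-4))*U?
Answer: -8192/31273 ≈ -0.26195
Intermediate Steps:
l = -54 (l = -9 + 3*(-15) = -9 - 45 = -54)
r(y, F) = 64 (r(y, F) = 8² = 64)
f(U) = -4*U² (f(U) = (-4*U)*U = -4*U²)
f(r(-16, l))/62546 = -4*64²/62546 = -4*4096*(1/62546) = -16384*1/62546 = -8192/31273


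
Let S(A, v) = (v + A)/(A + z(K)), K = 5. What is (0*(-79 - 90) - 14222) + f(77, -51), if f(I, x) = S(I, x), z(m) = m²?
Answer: -725309/51 ≈ -14222.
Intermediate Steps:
S(A, v) = (A + v)/(25 + A) (S(A, v) = (v + A)/(A + 5²) = (A + v)/(A + 25) = (A + v)/(25 + A))
f(I, x) = (I + x)/(25 + I)
(0*(-79 - 90) - 14222) + f(77, -51) = (0*(-79 - 90) - 14222) + (77 - 51)/(25 + 77) = (0*(-169) - 14222) + 26/102 = (0 - 14222) + (1/102)*26 = -14222 + 13/51 = -725309/51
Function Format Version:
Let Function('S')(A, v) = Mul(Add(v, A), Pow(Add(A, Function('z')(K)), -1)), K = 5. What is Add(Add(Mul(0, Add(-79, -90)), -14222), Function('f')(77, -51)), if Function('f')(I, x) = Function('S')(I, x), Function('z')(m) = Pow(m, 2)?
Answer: Rational(-725309, 51) ≈ -14222.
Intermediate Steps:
Function('S')(A, v) = Mul(Pow(Add(25, A), -1), Add(A, v)) (Function('S')(A, v) = Mul(Add(v, A), Pow(Add(A, Pow(5, 2)), -1)) = Mul(Add(A, v), Pow(Add(A, 25), -1)) = Mul(Add(A, v), Pow(Add(25, A), -1)) = Mul(Pow(Add(25, A), -1), Add(A, v)))
Function('f')(I, x) = Mul(Pow(Add(25, I), -1), Add(I, x))
Add(Add(Mul(0, Add(-79, -90)), -14222), Function('f')(77, -51)) = Add(Add(Mul(0, Add(-79, -90)), -14222), Mul(Pow(Add(25, 77), -1), Add(77, -51))) = Add(Add(Mul(0, -169), -14222), Mul(Pow(102, -1), 26)) = Add(Add(0, -14222), Mul(Rational(1, 102), 26)) = Add(-14222, Rational(13, 51)) = Rational(-725309, 51)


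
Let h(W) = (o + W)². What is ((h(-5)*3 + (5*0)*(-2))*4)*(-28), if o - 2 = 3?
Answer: 0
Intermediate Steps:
o = 5 (o = 2 + 3 = 5)
h(W) = (5 + W)²
((h(-5)*3 + (5*0)*(-2))*4)*(-28) = (((5 - 5)²*3 + (5*0)*(-2))*4)*(-28) = ((0²*3 + 0*(-2))*4)*(-28) = ((0*3 + 0)*4)*(-28) = ((0 + 0)*4)*(-28) = (0*4)*(-28) = 0*(-28) = 0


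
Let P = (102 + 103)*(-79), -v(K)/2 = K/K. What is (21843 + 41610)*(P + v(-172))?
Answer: -1027748241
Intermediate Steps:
v(K) = -2 (v(K) = -2*K/K = -2*1 = -2)
P = -16195 (P = 205*(-79) = -16195)
(21843 + 41610)*(P + v(-172)) = (21843 + 41610)*(-16195 - 2) = 63453*(-16197) = -1027748241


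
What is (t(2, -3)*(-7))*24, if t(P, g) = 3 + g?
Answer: 0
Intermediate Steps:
(t(2, -3)*(-7))*24 = ((3 - 3)*(-7))*24 = (0*(-7))*24 = 0*24 = 0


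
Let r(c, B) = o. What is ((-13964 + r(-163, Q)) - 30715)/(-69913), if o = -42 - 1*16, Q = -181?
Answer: 44737/69913 ≈ 0.63990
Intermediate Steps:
o = -58 (o = -42 - 16 = -58)
r(c, B) = -58
((-13964 + r(-163, Q)) - 30715)/(-69913) = ((-13964 - 58) - 30715)/(-69913) = (-14022 - 30715)*(-1/69913) = -44737*(-1/69913) = 44737/69913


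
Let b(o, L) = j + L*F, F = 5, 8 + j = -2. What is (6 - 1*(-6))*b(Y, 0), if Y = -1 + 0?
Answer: -120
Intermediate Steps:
j = -10 (j = -8 - 2 = -10)
Y = -1
b(o, L) = -10 + 5*L (b(o, L) = -10 + L*5 = -10 + 5*L)
(6 - 1*(-6))*b(Y, 0) = (6 - 1*(-6))*(-10 + 5*0) = (6 + 6)*(-10 + 0) = 12*(-10) = -120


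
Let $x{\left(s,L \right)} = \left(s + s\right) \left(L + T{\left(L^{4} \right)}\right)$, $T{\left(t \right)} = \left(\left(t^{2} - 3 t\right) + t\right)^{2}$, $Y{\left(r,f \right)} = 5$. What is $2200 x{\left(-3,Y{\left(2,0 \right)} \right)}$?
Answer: $-2001290156316000$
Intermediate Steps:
$T{\left(t \right)} = \left(t^{2} - 2 t\right)^{2}$
$x{\left(s,L \right)} = 2 s \left(L + L^{8} \left(-2 + L^{4}\right)^{2}\right)$ ($x{\left(s,L \right)} = \left(s + s\right) \left(L + \left(L^{4}\right)^{2} \left(-2 + L^{4}\right)^{2}\right) = 2 s \left(L + L^{8} \left(-2 + L^{4}\right)^{2}\right)$)
$2200 x{\left(-3,Y{\left(2,0 \right)} \right)} = 2200 \cdot 2 \cdot 5 \left(-3\right) \left(1 + 5^{7} \left(-2 + 5^{4}\right)^{2}\right) = 2200 \cdot 2 \cdot 5 \left(-3\right) \left(1 + 78125 \left(-2 + 625\right)^{2}\right) = 2200 \cdot 2 \cdot 5 \left(-3\right) \left(1 + 78125 \cdot 623^{2}\right) = 2200 \cdot 2 \cdot 5 \left(-3\right) \left(1 + 78125 \cdot 388129\right) = 2200 \cdot 2 \cdot 5 \left(-3\right) \left(1 + 30322578125\right) = 2200 \cdot 2 \cdot 5 \left(-3\right) 30322578126 = 2200 \left(-909677343780\right) = -2001290156316000$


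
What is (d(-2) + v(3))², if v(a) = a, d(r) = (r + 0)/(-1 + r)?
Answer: 121/9 ≈ 13.444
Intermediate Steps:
d(r) = r/(-1 + r)
(d(-2) + v(3))² = (-2/(-1 - 2) + 3)² = (-2/(-3) + 3)² = (-2*(-⅓) + 3)² = (⅔ + 3)² = (11/3)² = 121/9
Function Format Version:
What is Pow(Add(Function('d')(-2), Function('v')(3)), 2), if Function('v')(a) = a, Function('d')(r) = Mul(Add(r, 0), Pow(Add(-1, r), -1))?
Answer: Rational(121, 9) ≈ 13.444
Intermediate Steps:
Function('d')(r) = Mul(r, Pow(Add(-1, r), -1))
Pow(Add(Function('d')(-2), Function('v')(3)), 2) = Pow(Add(Mul(-2, Pow(Add(-1, -2), -1)), 3), 2) = Pow(Add(Mul(-2, Pow(-3, -1)), 3), 2) = Pow(Add(Mul(-2, Rational(-1, 3)), 3), 2) = Pow(Add(Rational(2, 3), 3), 2) = Pow(Rational(11, 3), 2) = Rational(121, 9)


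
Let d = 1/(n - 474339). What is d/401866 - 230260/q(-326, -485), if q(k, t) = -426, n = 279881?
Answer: 8996955729841427/16645110487764 ≈ 540.52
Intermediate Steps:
d = -1/194458 (d = 1/(279881 - 474339) = 1/(-194458) = -1/194458 ≈ -5.1425e-6)
d/401866 - 230260/q(-326, -485) = -1/194458/401866 - 230260/(-426) = -1/194458*1/401866 - 230260*(-1/426) = -1/78146058628 + 115130/213 = 8996955729841427/16645110487764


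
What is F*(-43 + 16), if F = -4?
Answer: 108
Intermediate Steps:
F*(-43 + 16) = -4*(-43 + 16) = -4*(-27) = 108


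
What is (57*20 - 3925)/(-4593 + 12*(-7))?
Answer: 2785/4677 ≈ 0.59547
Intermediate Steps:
(57*20 - 3925)/(-4593 + 12*(-7)) = (1140 - 3925)/(-4593 - 84) = -2785/(-4677) = -2785*(-1/4677) = 2785/4677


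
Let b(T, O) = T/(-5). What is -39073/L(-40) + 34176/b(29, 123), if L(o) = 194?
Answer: -34283837/5626 ≈ -6093.8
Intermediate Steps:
b(T, O) = -T/5 (b(T, O) = T*(-⅕) = -T/5)
-39073/L(-40) + 34176/b(29, 123) = -39073/194 + 34176/((-⅕*29)) = -39073*1/194 + 34176/(-29/5) = -39073/194 + 34176*(-5/29) = -39073/194 - 170880/29 = -34283837/5626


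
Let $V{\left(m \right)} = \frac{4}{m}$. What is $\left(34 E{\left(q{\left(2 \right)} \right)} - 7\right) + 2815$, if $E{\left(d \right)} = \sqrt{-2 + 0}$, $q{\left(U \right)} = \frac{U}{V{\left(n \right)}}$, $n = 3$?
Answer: $2808 + 34 i \sqrt{2} \approx 2808.0 + 48.083 i$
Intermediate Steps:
$q{\left(U \right)} = \frac{3 U}{4}$ ($q{\left(U \right)} = \frac{U}{4 \cdot \frac{1}{3}} = \frac{U}{\frac{4}{3}} = U \frac{3}{4} = \frac{3 U}{4}$)
$E{\left(d \right)} = i \sqrt{2}$ ($E{\left(d \right)} = \sqrt{-2} = i \sqrt{2}$)
$\left(34 E{\left(q{\left(2 \right)} \right)} - 7\right) + 2815 = \left(34 i \sqrt{2} - 7\right) + 2815 = \left(-7 + 34 i \sqrt{2}\right) + 2815 = 2808 + 34 i \sqrt{2}$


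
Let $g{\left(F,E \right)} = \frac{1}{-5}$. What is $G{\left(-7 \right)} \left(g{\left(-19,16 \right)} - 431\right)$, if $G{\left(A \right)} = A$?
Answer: $\frac{15092}{5} \approx 3018.4$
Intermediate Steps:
$g{\left(F,E \right)} = - \frac{1}{5}$
$G{\left(-7 \right)} \left(g{\left(-19,16 \right)} - 431\right) = - 7 \left(- \frac{1}{5} - 431\right) = \left(-7\right) \left(- \frac{2156}{5}\right) = \frac{15092}{5}$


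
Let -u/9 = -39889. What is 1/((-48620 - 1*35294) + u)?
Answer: 1/275087 ≈ 3.6352e-6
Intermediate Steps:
u = 359001 (u = -9*(-39889) = 359001)
1/((-48620 - 1*35294) + u) = 1/((-48620 - 1*35294) + 359001) = 1/((-48620 - 35294) + 359001) = 1/(-83914 + 359001) = 1/275087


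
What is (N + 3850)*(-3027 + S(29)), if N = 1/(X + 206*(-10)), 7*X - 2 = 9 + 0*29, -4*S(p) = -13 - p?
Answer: -111559507073/9606 ≈ -1.1614e+7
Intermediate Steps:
S(p) = 13/4 + p/4 (S(p) = -(-13 - p)/4 = 13/4 + p/4)
X = 11/7 (X = 2/7 + (9 + 0*29)/7 = 2/7 + (9 + 0)/7 = 2/7 + (1/7)*9 = 2/7 + 9/7 = 11/7 ≈ 1.5714)
N = -7/14409 (N = 1/(11/7 + 206*(-10)) = 1/(11/7 - 2060) = 1/(-14409/7) = -7/14409 ≈ -0.00048581)
(N + 3850)*(-3027 + S(29)) = (-7/14409 + 3850)*(-3027 + (13/4 + (1/4)*29)) = 55474643*(-3027 + (13/4 + 29/4))/14409 = 55474643*(-3027 + 21/2)/14409 = (55474643/14409)*(-6033/2) = -111559507073/9606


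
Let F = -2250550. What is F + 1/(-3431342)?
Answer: -7722406738101/3431342 ≈ -2.2506e+6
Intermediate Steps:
F + 1/(-3431342) = -2250550 + 1/(-3431342) = -2250550 - 1/3431342 = -7722406738101/3431342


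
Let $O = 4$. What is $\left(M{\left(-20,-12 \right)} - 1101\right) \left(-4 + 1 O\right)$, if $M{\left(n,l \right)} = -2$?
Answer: $0$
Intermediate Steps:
$\left(M{\left(-20,-12 \right)} - 1101\right) \left(-4 + 1 O\right) = \left(-2 - 1101\right) \left(-4 + 1 \cdot 4\right) = \left(-2 - 1101\right) \left(-4 + 4\right) = \left(-1103\right) 0 = 0$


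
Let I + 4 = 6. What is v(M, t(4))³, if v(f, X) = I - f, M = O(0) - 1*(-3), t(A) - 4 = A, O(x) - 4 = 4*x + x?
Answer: -125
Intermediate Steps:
I = 2 (I = -4 + 6 = 2)
O(x) = 4 + 5*x (O(x) = 4 + (4*x + x) = 4 + 5*x)
t(A) = 4 + A
M = 7 (M = (4 + 5*0) - 1*(-3) = (4 + 0) + 3 = 4 + 3 = 7)
v(f, X) = 2 - f
v(M, t(4))³ = (2 - 1*7)³ = (2 - 7)³ = (-5)³ = -125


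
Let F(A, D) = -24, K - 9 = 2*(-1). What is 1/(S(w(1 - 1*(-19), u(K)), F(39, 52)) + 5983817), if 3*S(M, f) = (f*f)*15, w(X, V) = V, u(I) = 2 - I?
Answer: 1/5986697 ≈ 1.6704e-7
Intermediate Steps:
K = 7 (K = 9 + 2*(-1) = 9 - 2 = 7)
S(M, f) = 5*f**2 (S(M, f) = ((f*f)*15)/3 = (f**2*15)/3 = (15*f**2)/3 = 5*f**2)
1/(S(w(1 - 1*(-19), u(K)), F(39, 52)) + 5983817) = 1/(5*(-24)**2 + 5983817) = 1/(5*576 + 5983817) = 1/(2880 + 5983817) = 1/5986697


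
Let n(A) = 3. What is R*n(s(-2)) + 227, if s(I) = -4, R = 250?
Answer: 977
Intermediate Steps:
R*n(s(-2)) + 227 = 250*3 + 227 = 750 + 227 = 977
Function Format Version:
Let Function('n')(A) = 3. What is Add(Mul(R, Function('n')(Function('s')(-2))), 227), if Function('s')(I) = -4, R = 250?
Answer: 977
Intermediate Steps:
Add(Mul(R, Function('n')(Function('s')(-2))), 227) = Add(Mul(250, 3), 227) = Add(750, 227) = 977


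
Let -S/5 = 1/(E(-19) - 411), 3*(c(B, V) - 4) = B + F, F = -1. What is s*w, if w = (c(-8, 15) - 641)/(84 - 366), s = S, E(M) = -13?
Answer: 200/7473 ≈ 0.026763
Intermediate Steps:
c(B, V) = 11/3 + B/3 (c(B, V) = 4 + (B - 1)/3 = 4 + (-1 + B)/3 = 4 + (-1/3 + B/3) = 11/3 + B/3)
S = 5/424 (S = -5/(-13 - 411) = -5/(-424) = -5*(-1/424) = 5/424 ≈ 0.011792)
s = 5/424 ≈ 0.011792
w = 320/141 (w = ((11/3 + (1/3)*(-8)) - 641)/(84 - 366) = ((11/3 - 8/3) - 641)/(-282) = (1 - 641)*(-1/282) = -640*(-1/282) = 320/141 ≈ 2.2695)
s*w = (5/424)*(320/141) = 200/7473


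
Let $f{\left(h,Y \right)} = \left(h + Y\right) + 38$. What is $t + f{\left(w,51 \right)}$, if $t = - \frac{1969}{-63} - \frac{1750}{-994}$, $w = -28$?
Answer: $\frac{420527}{4473} \approx 94.015$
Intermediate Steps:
$f{\left(h,Y \right)} = 38 + Y + h$ ($f{\left(h,Y \right)} = \left(Y + h\right) + 38 = 38 + Y + h$)
$t = \frac{147674}{4473}$ ($t = \left(-1969\right) \left(- \frac{1}{63}\right) - - \frac{125}{71} = \frac{1969}{63} + \frac{125}{71} = \frac{147674}{4473} \approx 33.015$)
$t + f{\left(w,51 \right)} = \frac{147674}{4473} + \left(38 + 51 - 28\right) = \frac{147674}{4473} + 61 = \frac{420527}{4473}$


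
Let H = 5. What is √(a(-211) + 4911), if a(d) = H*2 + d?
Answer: √4710 ≈ 68.629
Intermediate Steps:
a(d) = 10 + d (a(d) = 5*2 + d = 10 + d)
√(a(-211) + 4911) = √((10 - 211) + 4911) = √(-201 + 4911) = √4710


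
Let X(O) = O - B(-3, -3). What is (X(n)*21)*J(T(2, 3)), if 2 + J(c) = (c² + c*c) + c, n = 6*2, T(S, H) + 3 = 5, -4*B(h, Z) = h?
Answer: 1890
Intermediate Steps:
B(h, Z) = -h/4
T(S, H) = 2 (T(S, H) = -3 + 5 = 2)
n = 12
J(c) = -2 + c + 2*c² (J(c) = -2 + ((c² + c*c) + c) = -2 + ((c² + c²) + c) = -2 + (2*c² + c) = -2 + (c + 2*c²) = -2 + c + 2*c²)
X(O) = -¾ + O (X(O) = O - (-1)*(-3)/4 = O - 1*¾ = O - ¾ = -¾ + O)
(X(n)*21)*J(T(2, 3)) = ((-¾ + 12)*21)*(-2 + 2 + 2*2²) = ((45/4)*21)*(-2 + 2 + 2*4) = 945*(-2 + 2 + 8)/4 = (945/4)*8 = 1890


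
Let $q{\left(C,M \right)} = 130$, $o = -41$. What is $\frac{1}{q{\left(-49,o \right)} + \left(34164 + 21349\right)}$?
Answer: $\frac{1}{55643} \approx 1.7972 \cdot 10^{-5}$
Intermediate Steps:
$\frac{1}{q{\left(-49,o \right)} + \left(34164 + 21349\right)} = \frac{1}{130 + \left(34164 + 21349\right)} = \frac{1}{130 + 55513} = \frac{1}{55643}$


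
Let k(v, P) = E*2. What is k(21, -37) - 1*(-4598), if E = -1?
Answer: 4596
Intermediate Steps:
k(v, P) = -2 (k(v, P) = -1*2 = -2)
k(21, -37) - 1*(-4598) = -2 - 1*(-4598) = -2 + 4598 = 4596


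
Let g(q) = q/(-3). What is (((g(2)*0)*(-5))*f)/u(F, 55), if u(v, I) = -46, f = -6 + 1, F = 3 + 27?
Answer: 0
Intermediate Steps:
F = 30
f = -5
g(q) = -q/3 (g(q) = q*(-1/3) = -q/3)
(((g(2)*0)*(-5))*f)/u(F, 55) = (((-1/3*2*0)*(-5))*(-5))/(-46) = ((-2/3*0*(-5))*(-5))*(-1/46) = ((0*(-5))*(-5))*(-1/46) = (0*(-5))*(-1/46) = 0*(-1/46) = 0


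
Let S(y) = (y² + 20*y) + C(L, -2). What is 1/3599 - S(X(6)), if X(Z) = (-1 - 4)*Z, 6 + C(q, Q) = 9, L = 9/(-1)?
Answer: -1090496/3599 ≈ -303.00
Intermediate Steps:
L = -9 (L = 9*(-1) = -9)
C(q, Q) = 3 (C(q, Q) = -6 + 9 = 3)
X(Z) = -5*Z
S(y) = 3 + y² + 20*y (S(y) = (y² + 20*y) + 3 = 3 + y² + 20*y)
1/3599 - S(X(6)) = 1/3599 - (3 + (-5*6)² + 20*(-5*6)) = 1/3599 - (3 + (-30)² + 20*(-30)) = 1/3599 - (3 + 900 - 600) = 1/3599 - 1*303 = 1/3599 - 303 = -1090496/3599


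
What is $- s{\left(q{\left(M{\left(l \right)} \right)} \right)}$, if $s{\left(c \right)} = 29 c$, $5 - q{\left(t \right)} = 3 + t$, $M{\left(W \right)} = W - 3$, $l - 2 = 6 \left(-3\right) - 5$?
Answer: $-754$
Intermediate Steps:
$l = -21$ ($l = 2 + \left(6 \left(-3\right) - 5\right) = 2 - 23 = -21$)
$M{\left(W \right)} = -3 + W$
$q{\left(t \right)} = 2 - t$ ($q{\left(t \right)} = 5 - \left(3 + t\right) = 2 - t$)
$- s{\left(q{\left(M{\left(l \right)} \right)} \right)} = - 29 \left(2 - \left(-3 - 21\right)\right) = - 29 \left(2 - -24\right) = - 29 \left(2 + 24\right) = - 29 \cdot 26 = \left(-1\right) 754 = -754$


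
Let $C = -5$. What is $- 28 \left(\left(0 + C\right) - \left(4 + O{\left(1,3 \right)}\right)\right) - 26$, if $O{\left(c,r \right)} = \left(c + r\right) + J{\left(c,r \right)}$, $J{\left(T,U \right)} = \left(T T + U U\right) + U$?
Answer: $702$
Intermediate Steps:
$J{\left(T,U \right)} = U + T^{2} + U^{2}$ ($J{\left(T,U \right)} = \left(T^{2} + U^{2}\right) + U = U + T^{2} + U^{2}$)
$O{\left(c,r \right)} = c + c^{2} + r^{2} + 2 r$ ($O{\left(c,r \right)} = \left(c + r\right) + \left(r + c^{2} + r^{2}\right) = c + c^{2} + r^{2} + 2 r$)
$- 28 \left(\left(0 + C\right) - \left(4 + O{\left(1,3 \right)}\right)\right) - 26 = - 28 \left(\left(0 - 5\right) - \left(15 + 6\right)\right) - 26 = - 28 \left(-5 - 21\right) - 26 = \left(-28\right) \left(-26\right) - 26 = 728 - 26 = 702$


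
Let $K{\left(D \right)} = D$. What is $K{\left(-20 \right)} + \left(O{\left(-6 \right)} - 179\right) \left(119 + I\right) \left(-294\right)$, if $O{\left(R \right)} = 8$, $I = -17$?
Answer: $5127928$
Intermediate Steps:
$K{\left(-20 \right)} + \left(O{\left(-6 \right)} - 179\right) \left(119 + I\right) \left(-294\right) = -20 + \left(8 - 179\right) \left(119 - 17\right) \left(-294\right) = -20 + \left(-171\right) 102 \left(-294\right) = -20 - -5127948 = -20 + 5127948 = 5127928$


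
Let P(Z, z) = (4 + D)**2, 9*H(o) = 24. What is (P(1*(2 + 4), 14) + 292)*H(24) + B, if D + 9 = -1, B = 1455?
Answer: 6989/3 ≈ 2329.7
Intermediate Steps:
D = -10 (D = -9 - 1 = -10)
H(o) = 8/3 (H(o) = (1/9)*24 = 8/3)
P(Z, z) = 36 (P(Z, z) = (4 - 10)**2 = (-6)**2 = 36)
(P(1*(2 + 4), 14) + 292)*H(24) + B = (36 + 292)*(8/3) + 1455 = 328*(8/3) + 1455 = 2624/3 + 1455 = 6989/3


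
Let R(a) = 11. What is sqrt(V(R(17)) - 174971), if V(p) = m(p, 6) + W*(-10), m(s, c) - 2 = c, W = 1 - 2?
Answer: I*sqrt(174953) ≈ 418.27*I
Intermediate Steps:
W = -1
m(s, c) = 2 + c
V(p) = 18 (V(p) = (2 + 6) - 1*(-10) = 8 + 10 = 18)
sqrt(V(R(17)) - 174971) = sqrt(18 - 174971) = sqrt(-174953) = I*sqrt(174953)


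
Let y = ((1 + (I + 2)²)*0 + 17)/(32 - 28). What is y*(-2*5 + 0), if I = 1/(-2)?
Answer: -85/2 ≈ -42.500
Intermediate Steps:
I = -½ ≈ -0.50000
y = 17/4 (y = ((1 + (-½ + 2)²)*0 + 17)/(32 - 28) = ((1 + (3/2)²)*0 + 17)/4 = ((1 + 9/4)*0 + 17)*(¼) = ((13/4)*0 + 17)*(¼) = (0 + 17)*(¼) = 17*(¼) = 17/4 ≈ 4.2500)
y*(-2*5 + 0) = 17*(-2*5 + 0)/4 = 17*(-10 + 0)/4 = (17/4)*(-10) = -85/2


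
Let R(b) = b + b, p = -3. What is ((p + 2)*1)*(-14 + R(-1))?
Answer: 16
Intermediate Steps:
R(b) = 2*b
((p + 2)*1)*(-14 + R(-1)) = ((-3 + 2)*1)*(-14 + 2*(-1)) = (-1*1)*(-14 - 2) = -1*(-16) = 16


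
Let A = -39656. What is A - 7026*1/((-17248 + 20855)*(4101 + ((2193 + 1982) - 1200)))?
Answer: -506072664809/12761566 ≈ -39656.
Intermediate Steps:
A - 7026*1/((-17248 + 20855)*(4101 + ((2193 + 1982) - 1200))) = -39656 - 7026*1/((-17248 + 20855)*(4101 + ((2193 + 1982) - 1200))) = -39656 - 7026*1/(3607*(4101 + (4175 - 1200))) = -39656 - 7026*1/(3607*(4101 + 2975)) = -39656 - 7026/(7076*3607) = -39656 - 7026/25523132 = -39656 - 7026*1/25523132 = -39656 - 3513/12761566 = -506072664809/12761566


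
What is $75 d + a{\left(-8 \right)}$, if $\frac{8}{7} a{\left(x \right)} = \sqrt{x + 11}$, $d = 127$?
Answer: $9525 + \frac{7 \sqrt{3}}{8} \approx 9526.5$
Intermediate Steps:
$a{\left(x \right)} = \frac{7 \sqrt{11 + x}}{8}$ ($a{\left(x \right)} = \frac{7 \sqrt{x + 11}}{8} = \frac{7 \sqrt{11 + x}}{8}$)
$75 d + a{\left(-8 \right)} = 75 \cdot 127 + \frac{7 \sqrt{11 - 8}}{8} = 9525 + \frac{7 \sqrt{3}}{8}$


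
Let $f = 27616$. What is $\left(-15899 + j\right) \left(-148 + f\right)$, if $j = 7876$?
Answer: $-220375764$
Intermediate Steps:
$\left(-15899 + j\right) \left(-148 + f\right) = \left(-15899 + 7876\right) \left(-148 + 27616\right) = \left(-8023\right) 27468 = -220375764$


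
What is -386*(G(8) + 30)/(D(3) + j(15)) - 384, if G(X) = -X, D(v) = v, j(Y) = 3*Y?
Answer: -6731/12 ≈ -560.92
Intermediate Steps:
-386*(G(8) + 30)/(D(3) + j(15)) - 384 = -386*(-1*8 + 30)/(3 + 3*15) - 384 = -386*(-8 + 30)/(3 + 45) - 384 = -8492/48 - 384 = -386*11/24 - 384 = -2123/12 - 384 = -6731/12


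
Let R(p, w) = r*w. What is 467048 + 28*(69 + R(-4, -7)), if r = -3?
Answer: 469568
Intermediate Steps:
R(p, w) = -3*w
467048 + 28*(69 + R(-4, -7)) = 467048 + 28*(69 - 3*(-7)) = 467048 + 28*(69 + 21) = 467048 + 28*90 = 467048 + 2520 = 469568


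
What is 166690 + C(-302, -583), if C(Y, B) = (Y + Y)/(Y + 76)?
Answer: 18836272/113 ≈ 1.6669e+5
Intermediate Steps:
C(Y, B) = 2*Y/(76 + Y) (C(Y, B) = (2*Y)/(76 + Y) = 2*Y/(76 + Y))
166690 + C(-302, -583) = 166690 + 2*(-302)/(76 - 302) = 166690 + 2*(-302)/(-226) = 166690 + 2*(-302)*(-1/226) = 166690 + 302/113 = 18836272/113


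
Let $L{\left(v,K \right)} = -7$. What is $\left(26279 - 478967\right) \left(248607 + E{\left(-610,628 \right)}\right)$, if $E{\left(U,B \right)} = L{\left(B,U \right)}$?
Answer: $-112538236800$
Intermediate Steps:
$E{\left(U,B \right)} = -7$
$\left(26279 - 478967\right) \left(248607 + E{\left(-610,628 \right)}\right) = \left(26279 - 478967\right) \left(248607 - 7\right) = \left(-452688\right) 248600 = -112538236800$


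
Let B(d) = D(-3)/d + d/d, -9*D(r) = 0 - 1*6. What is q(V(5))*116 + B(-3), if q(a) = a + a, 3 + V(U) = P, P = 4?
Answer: 2095/9 ≈ 232.78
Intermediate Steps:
V(U) = 1 (V(U) = -3 + 4 = 1)
q(a) = 2*a
D(r) = ⅔ (D(r) = -(0 - 1*6)/9 = -(0 - 6)/9 = -⅑*(-6) = ⅔)
B(d) = 1 + 2/(3*d) (B(d) = 2/(3*d) + d/d = 2/(3*d) + 1 = 1 + 2/(3*d))
q(V(5))*116 + B(-3) = (2*1)*116 + (⅔ - 3)/(-3) = 2*116 - ⅓*(-7/3) = 232 + 7/9 = 2095/9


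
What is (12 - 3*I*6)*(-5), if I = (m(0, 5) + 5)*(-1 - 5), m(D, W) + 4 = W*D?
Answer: -600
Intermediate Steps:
m(D, W) = -4 + D*W (m(D, W) = -4 + W*D = -4 + D*W)
I = -6 (I = ((-4 + 0*5) + 5)*(-1 - 5) = ((-4 + 0) + 5)*(-6) = (-4 + 5)*(-6) = 1*(-6) = -6)
(12 - 3*I*6)*(-5) = (12 - 3*(-6)*6)*(-5) = (12 + 18*6)*(-5) = (12 + 108)*(-5) = 120*(-5) = -600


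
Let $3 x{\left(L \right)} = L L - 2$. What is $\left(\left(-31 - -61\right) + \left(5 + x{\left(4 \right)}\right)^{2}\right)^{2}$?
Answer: $\frac{1234321}{81} \approx 15239.0$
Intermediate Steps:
$x{\left(L \right)} = - \frac{2}{3} + \frac{L^{2}}{3}$ ($x{\left(L \right)} = \frac{L L - 2}{3} = \frac{L^{2} - 2}{3} = \frac{-2 + L^{2}}{3} = - \frac{2}{3} + \frac{L^{2}}{3}$)
$\left(\left(-31 - -61\right) + \left(5 + x{\left(4 \right)}\right)^{2}\right)^{2} = \left(\left(-31 - -61\right) + \left(5 - \left(\frac{2}{3} - \frac{4^{2}}{3}\right)\right)^{2}\right)^{2} = \left(\left(-31 + 61\right) + \left(5 + \left(- \frac{2}{3} + \frac{1}{3} \cdot 16\right)\right)^{2}\right)^{2} = \left(30 + \left(5 + \left(- \frac{2}{3} + \frac{16}{3}\right)\right)^{2}\right)^{2} = \left(30 + \left(5 + \frac{14}{3}\right)^{2}\right)^{2} = \left(30 + \left(\frac{29}{3}\right)^{2}\right)^{2} = \left(30 + \frac{841}{9}\right)^{2} = \left(\frac{1111}{9}\right)^{2} = \frac{1234321}{81}$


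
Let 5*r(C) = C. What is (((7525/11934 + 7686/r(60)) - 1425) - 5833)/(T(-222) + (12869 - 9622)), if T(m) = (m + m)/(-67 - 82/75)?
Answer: -3305556820/1625345163 ≈ -2.0338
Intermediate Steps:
T(m) = -150*m/5107 (T(m) = (2*m)/(-67 - 82*1/75) = (2*m)/(-67 - 82/75) = (2*m)/(-5107/75) = (2*m)*(-75/5107) = -150*m/5107)
r(C) = C/5
(((7525/11934 + 7686/r(60)) - 1425) - 5833)/(T(-222) + (12869 - 9622)) = (((7525/11934 + 7686/(((⅕)*60))) - 1425) - 5833)/(-150/5107*(-222) + (12869 - 9622)) = (((7525*(1/11934) + 7686/12) - 1425) - 5833)/(33300/5107 + 3247) = (((7525/11934 + 7686*(1/12)) - 1425) - 5833)/(16615729/5107) = (((7525/11934 + 1281/2) - 1425) - 5833)*(5107/16615729) = ((3825626/5967 - 1425) - 5833)*(5107/16615729) = (-4677349/5967 - 5833)*(5107/16615729) = -39482860/5967*5107/16615729 = -3305556820/1625345163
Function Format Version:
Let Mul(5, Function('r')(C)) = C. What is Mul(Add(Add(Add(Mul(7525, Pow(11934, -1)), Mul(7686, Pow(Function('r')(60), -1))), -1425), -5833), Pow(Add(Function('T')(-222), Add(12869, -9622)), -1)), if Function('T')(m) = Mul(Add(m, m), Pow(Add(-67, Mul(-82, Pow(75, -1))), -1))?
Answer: Rational(-3305556820, 1625345163) ≈ -2.0338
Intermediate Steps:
Function('T')(m) = Mul(Rational(-150, 5107), m) (Function('T')(m) = Mul(Mul(2, m), Pow(Add(-67, Mul(-82, Rational(1, 75))), -1)) = Mul(Mul(2, m), Pow(Add(-67, Rational(-82, 75)), -1)) = Mul(Mul(2, m), Pow(Rational(-5107, 75), -1)) = Mul(Mul(2, m), Rational(-75, 5107)) = Mul(Rational(-150, 5107), m))
Function('r')(C) = Mul(Rational(1, 5), C)
Mul(Add(Add(Add(Mul(7525, Pow(11934, -1)), Mul(7686, Pow(Function('r')(60), -1))), -1425), -5833), Pow(Add(Function('T')(-222), Add(12869, -9622)), -1)) = Mul(Add(Add(Add(Mul(7525, Pow(11934, -1)), Mul(7686, Pow(Mul(Rational(1, 5), 60), -1))), -1425), -5833), Pow(Add(Mul(Rational(-150, 5107), -222), Add(12869, -9622)), -1)) = Mul(Add(Add(Add(Mul(7525, Rational(1, 11934)), Mul(7686, Pow(12, -1))), -1425), -5833), Pow(Add(Rational(33300, 5107), 3247), -1)) = Mul(Add(Add(Add(Rational(7525, 11934), Mul(7686, Rational(1, 12))), -1425), -5833), Pow(Rational(16615729, 5107), -1)) = Mul(Add(Add(Add(Rational(7525, 11934), Rational(1281, 2)), -1425), -5833), Rational(5107, 16615729)) = Mul(Add(Add(Rational(3825626, 5967), -1425), -5833), Rational(5107, 16615729)) = Mul(Add(Rational(-4677349, 5967), -5833), Rational(5107, 16615729)) = Mul(Rational(-39482860, 5967), Rational(5107, 16615729)) = Rational(-3305556820, 1625345163)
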